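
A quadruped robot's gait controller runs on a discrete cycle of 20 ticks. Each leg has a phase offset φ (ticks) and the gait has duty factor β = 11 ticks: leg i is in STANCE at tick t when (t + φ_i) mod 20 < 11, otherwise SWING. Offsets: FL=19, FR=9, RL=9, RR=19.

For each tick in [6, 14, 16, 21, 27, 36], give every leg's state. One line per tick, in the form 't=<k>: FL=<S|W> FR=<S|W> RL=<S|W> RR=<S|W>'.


t=6: phase=(5,15,15,5) vs β=11 → FL=S FR=W RL=W RR=S
t=14: phase=(13,3,3,13) vs β=11 → FL=W FR=S RL=S RR=W
t=16: phase=(15,5,5,15) vs β=11 → FL=W FR=S RL=S RR=W
t=21: phase=(0,10,10,0) vs β=11 → FL=S FR=S RL=S RR=S
t=27: phase=(6,16,16,6) vs β=11 → FL=S FR=W RL=W RR=S
t=36: phase=(15,5,5,15) vs β=11 → FL=W FR=S RL=S RR=W

t=6: FL=S FR=W RL=W RR=S
t=14: FL=W FR=S RL=S RR=W
t=16: FL=W FR=S RL=S RR=W
t=21: FL=S FR=S RL=S RR=S
t=27: FL=S FR=W RL=W RR=S
t=36: FL=W FR=S RL=S RR=W


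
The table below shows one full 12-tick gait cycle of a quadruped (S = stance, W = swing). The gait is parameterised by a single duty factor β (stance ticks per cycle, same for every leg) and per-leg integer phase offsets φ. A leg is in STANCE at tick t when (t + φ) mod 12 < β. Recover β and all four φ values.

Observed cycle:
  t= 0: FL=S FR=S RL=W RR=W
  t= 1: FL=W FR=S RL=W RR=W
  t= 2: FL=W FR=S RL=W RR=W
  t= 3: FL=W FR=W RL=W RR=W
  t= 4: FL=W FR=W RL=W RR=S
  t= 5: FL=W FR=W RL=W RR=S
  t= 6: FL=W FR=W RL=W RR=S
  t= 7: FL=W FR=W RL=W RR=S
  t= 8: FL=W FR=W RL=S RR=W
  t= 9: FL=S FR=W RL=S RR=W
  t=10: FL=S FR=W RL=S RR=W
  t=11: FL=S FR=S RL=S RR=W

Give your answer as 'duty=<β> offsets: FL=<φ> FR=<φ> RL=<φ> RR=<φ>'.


duty β = stance ticks per leg = 4
FL: stance ticks = 4; W→S at t=9 → φ=3
FR: stance ticks = 4; W→S at t=11 → φ=1
RL: stance ticks = 4; W→S at t=8 → φ=4
RR: stance ticks = 4; W→S at t=4 → φ=8

duty=4 offsets: FL=3 FR=1 RL=4 RR=8


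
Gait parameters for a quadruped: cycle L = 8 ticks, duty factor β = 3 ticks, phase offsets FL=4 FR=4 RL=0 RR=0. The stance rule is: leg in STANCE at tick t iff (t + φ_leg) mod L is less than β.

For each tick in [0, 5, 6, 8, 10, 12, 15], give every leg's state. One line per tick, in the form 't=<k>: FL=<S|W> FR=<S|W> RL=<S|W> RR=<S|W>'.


t=0: phase=(4,4,0,0) vs β=3 → FL=W FR=W RL=S RR=S
t=5: phase=(1,1,5,5) vs β=3 → FL=S FR=S RL=W RR=W
t=6: phase=(2,2,6,6) vs β=3 → FL=S FR=S RL=W RR=W
t=8: phase=(4,4,0,0) vs β=3 → FL=W FR=W RL=S RR=S
t=10: phase=(6,6,2,2) vs β=3 → FL=W FR=W RL=S RR=S
t=12: phase=(0,0,4,4) vs β=3 → FL=S FR=S RL=W RR=W
t=15: phase=(3,3,7,7) vs β=3 → FL=W FR=W RL=W RR=W

t=0: FL=W FR=W RL=S RR=S
t=5: FL=S FR=S RL=W RR=W
t=6: FL=S FR=S RL=W RR=W
t=8: FL=W FR=W RL=S RR=S
t=10: FL=W FR=W RL=S RR=S
t=12: FL=S FR=S RL=W RR=W
t=15: FL=W FR=W RL=W RR=W


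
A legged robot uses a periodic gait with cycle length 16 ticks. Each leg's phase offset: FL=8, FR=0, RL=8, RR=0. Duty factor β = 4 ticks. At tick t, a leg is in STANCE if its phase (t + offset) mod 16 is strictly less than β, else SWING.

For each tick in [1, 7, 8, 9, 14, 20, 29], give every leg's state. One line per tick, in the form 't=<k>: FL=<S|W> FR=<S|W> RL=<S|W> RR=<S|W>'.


t=1: FL=W FR=S RL=W RR=S
t=7: FL=W FR=W RL=W RR=W
t=8: FL=S FR=W RL=S RR=W
t=9: FL=S FR=W RL=S RR=W
t=14: FL=W FR=W RL=W RR=W
t=20: FL=W FR=W RL=W RR=W
t=29: FL=W FR=W RL=W RR=W

t=1: phase=(9,1,9,1) vs β=4 → FL=W FR=S RL=W RR=S
t=7: phase=(15,7,15,7) vs β=4 → FL=W FR=W RL=W RR=W
t=8: phase=(0,8,0,8) vs β=4 → FL=S FR=W RL=S RR=W
t=9: phase=(1,9,1,9) vs β=4 → FL=S FR=W RL=S RR=W
t=14: phase=(6,14,6,14) vs β=4 → FL=W FR=W RL=W RR=W
t=20: phase=(12,4,12,4) vs β=4 → FL=W FR=W RL=W RR=W
t=29: phase=(5,13,5,13) vs β=4 → FL=W FR=W RL=W RR=W


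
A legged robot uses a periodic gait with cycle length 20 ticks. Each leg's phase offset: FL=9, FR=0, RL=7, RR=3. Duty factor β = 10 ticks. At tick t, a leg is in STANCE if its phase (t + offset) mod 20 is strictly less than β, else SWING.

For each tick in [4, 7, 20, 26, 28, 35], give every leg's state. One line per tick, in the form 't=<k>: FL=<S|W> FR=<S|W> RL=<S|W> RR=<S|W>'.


t=4: phase=(13,4,11,7) vs β=10 → FL=W FR=S RL=W RR=S
t=7: phase=(16,7,14,10) vs β=10 → FL=W FR=S RL=W RR=W
t=20: phase=(9,0,7,3) vs β=10 → FL=S FR=S RL=S RR=S
t=26: phase=(15,6,13,9) vs β=10 → FL=W FR=S RL=W RR=S
t=28: phase=(17,8,15,11) vs β=10 → FL=W FR=S RL=W RR=W
t=35: phase=(4,15,2,18) vs β=10 → FL=S FR=W RL=S RR=W

t=4: FL=W FR=S RL=W RR=S
t=7: FL=W FR=S RL=W RR=W
t=20: FL=S FR=S RL=S RR=S
t=26: FL=W FR=S RL=W RR=S
t=28: FL=W FR=S RL=W RR=W
t=35: FL=S FR=W RL=S RR=W


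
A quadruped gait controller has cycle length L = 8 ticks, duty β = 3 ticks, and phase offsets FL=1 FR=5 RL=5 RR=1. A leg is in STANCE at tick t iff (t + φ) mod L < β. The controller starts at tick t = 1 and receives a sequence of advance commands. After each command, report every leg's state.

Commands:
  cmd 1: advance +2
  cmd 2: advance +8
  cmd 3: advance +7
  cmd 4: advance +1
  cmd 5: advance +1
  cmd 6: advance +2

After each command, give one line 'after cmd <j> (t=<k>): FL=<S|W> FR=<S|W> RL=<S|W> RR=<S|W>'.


start t=1: FL=S FR=W RL=W RR=S
cmd 1: advance +2 → t=3, phase=(4,0,0,4) → FL=W FR=S RL=S RR=W
cmd 2: advance +8 → t=11, phase=(4,0,0,4) → FL=W FR=S RL=S RR=W
cmd 3: advance +7 → t=18, phase=(3,7,7,3) → FL=W FR=W RL=W RR=W
cmd 4: advance +1 → t=19, phase=(4,0,0,4) → FL=W FR=S RL=S RR=W
cmd 5: advance +1 → t=20, phase=(5,1,1,5) → FL=W FR=S RL=S RR=W
cmd 6: advance +2 → t=22, phase=(7,3,3,7) → FL=W FR=W RL=W RR=W

after cmd 1 (t=3): FL=W FR=S RL=S RR=W
after cmd 2 (t=11): FL=W FR=S RL=S RR=W
after cmd 3 (t=18): FL=W FR=W RL=W RR=W
after cmd 4 (t=19): FL=W FR=S RL=S RR=W
after cmd 5 (t=20): FL=W FR=S RL=S RR=W
after cmd 6 (t=22): FL=W FR=W RL=W RR=W


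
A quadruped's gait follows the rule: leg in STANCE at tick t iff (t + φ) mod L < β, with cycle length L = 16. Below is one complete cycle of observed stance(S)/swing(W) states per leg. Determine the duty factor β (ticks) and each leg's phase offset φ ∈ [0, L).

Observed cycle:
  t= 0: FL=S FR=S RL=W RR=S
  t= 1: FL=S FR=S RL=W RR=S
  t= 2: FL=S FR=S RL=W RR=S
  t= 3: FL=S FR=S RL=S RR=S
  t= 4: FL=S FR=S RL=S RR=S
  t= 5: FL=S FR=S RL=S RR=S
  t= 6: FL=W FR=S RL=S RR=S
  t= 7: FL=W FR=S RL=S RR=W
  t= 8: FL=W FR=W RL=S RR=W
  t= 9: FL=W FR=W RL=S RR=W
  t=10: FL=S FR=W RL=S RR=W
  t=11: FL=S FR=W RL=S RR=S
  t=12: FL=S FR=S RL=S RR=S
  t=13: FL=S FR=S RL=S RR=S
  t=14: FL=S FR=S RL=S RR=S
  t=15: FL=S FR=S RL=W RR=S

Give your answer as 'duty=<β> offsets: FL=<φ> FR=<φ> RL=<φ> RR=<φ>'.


duty β = stance ticks per leg = 12
FL: stance ticks = 12; W→S at t=10 → φ=6
FR: stance ticks = 12; W→S at t=12 → φ=4
RL: stance ticks = 12; W→S at t=3 → φ=13
RR: stance ticks = 12; W→S at t=11 → φ=5

duty=12 offsets: FL=6 FR=4 RL=13 RR=5


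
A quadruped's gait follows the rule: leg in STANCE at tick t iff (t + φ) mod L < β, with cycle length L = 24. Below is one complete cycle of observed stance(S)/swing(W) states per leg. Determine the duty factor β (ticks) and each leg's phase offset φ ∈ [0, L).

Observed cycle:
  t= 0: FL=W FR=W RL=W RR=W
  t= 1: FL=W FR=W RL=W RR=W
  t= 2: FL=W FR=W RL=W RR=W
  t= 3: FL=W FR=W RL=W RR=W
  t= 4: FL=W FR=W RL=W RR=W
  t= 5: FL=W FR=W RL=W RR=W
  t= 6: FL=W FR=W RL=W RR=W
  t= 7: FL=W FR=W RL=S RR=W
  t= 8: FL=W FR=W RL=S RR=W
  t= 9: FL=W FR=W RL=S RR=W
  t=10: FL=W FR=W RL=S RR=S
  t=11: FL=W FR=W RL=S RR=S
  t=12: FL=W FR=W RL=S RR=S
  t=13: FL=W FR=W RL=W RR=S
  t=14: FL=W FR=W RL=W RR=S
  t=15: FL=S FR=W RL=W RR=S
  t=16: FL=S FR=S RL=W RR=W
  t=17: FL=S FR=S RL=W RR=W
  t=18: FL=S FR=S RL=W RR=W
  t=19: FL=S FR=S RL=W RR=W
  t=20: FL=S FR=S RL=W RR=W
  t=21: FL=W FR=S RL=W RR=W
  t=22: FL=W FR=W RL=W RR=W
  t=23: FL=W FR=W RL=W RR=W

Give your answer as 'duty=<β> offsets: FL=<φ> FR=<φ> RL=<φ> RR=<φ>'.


duty β = stance ticks per leg = 6
FL: stance ticks = 6; W→S at t=15 → φ=9
FR: stance ticks = 6; W→S at t=16 → φ=8
RL: stance ticks = 6; W→S at t=7 → φ=17
RR: stance ticks = 6; W→S at t=10 → φ=14

duty=6 offsets: FL=9 FR=8 RL=17 RR=14


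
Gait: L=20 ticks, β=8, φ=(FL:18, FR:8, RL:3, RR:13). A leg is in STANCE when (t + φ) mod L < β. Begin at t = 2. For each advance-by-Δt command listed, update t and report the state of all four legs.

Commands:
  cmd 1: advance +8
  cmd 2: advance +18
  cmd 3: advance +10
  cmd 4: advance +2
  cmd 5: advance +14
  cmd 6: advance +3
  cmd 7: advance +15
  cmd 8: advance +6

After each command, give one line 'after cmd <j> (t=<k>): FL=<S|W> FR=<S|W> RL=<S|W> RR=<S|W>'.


start t=2: FL=S FR=W RL=S RR=W
cmd 1: advance +8 → t=10, phase=(8,18,13,3) → FL=W FR=W RL=W RR=S
cmd 2: advance +18 → t=28, phase=(6,16,11,1) → FL=S FR=W RL=W RR=S
cmd 3: advance +10 → t=38, phase=(16,6,1,11) → FL=W FR=S RL=S RR=W
cmd 4: advance +2 → t=40, phase=(18,8,3,13) → FL=W FR=W RL=S RR=W
cmd 5: advance +14 → t=54, phase=(12,2,17,7) → FL=W FR=S RL=W RR=S
cmd 6: advance +3 → t=57, phase=(15,5,0,10) → FL=W FR=S RL=S RR=W
cmd 7: advance +15 → t=72, phase=(10,0,15,5) → FL=W FR=S RL=W RR=S
cmd 8: advance +6 → t=78, phase=(16,6,1,11) → FL=W FR=S RL=S RR=W

after cmd 1 (t=10): FL=W FR=W RL=W RR=S
after cmd 2 (t=28): FL=S FR=W RL=W RR=S
after cmd 3 (t=38): FL=W FR=S RL=S RR=W
after cmd 4 (t=40): FL=W FR=W RL=S RR=W
after cmd 5 (t=54): FL=W FR=S RL=W RR=S
after cmd 6 (t=57): FL=W FR=S RL=S RR=W
after cmd 7 (t=72): FL=W FR=S RL=W RR=S
after cmd 8 (t=78): FL=W FR=S RL=S RR=W


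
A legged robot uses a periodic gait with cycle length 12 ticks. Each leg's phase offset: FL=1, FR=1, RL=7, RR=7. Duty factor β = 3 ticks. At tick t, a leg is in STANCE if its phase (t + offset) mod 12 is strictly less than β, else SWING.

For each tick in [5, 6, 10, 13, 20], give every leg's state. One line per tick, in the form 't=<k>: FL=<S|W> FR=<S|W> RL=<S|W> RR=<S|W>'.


t=5: FL=W FR=W RL=S RR=S
t=6: FL=W FR=W RL=S RR=S
t=10: FL=W FR=W RL=W RR=W
t=13: FL=S FR=S RL=W RR=W
t=20: FL=W FR=W RL=W RR=W

t=5: phase=(6,6,0,0) vs β=3 → FL=W FR=W RL=S RR=S
t=6: phase=(7,7,1,1) vs β=3 → FL=W FR=W RL=S RR=S
t=10: phase=(11,11,5,5) vs β=3 → FL=W FR=W RL=W RR=W
t=13: phase=(2,2,8,8) vs β=3 → FL=S FR=S RL=W RR=W
t=20: phase=(9,9,3,3) vs β=3 → FL=W FR=W RL=W RR=W


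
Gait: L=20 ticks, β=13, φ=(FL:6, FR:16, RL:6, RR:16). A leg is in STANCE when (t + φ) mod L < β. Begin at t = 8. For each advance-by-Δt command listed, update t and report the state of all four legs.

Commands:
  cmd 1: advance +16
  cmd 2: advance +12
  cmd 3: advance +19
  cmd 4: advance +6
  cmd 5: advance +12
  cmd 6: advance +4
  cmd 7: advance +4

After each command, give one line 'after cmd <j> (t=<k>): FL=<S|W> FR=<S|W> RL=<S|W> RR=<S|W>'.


after cmd 1 (t=24): FL=S FR=S RL=S RR=S
after cmd 2 (t=36): FL=S FR=S RL=S RR=S
after cmd 3 (t=55): FL=S FR=S RL=S RR=S
after cmd 4 (t=61): FL=S FR=W RL=S RR=W
after cmd 5 (t=73): FL=W FR=S RL=W RR=S
after cmd 6 (t=77): FL=S FR=W RL=S RR=W
after cmd 7 (t=81): FL=S FR=W RL=S RR=W

start t=8: FL=W FR=S RL=W RR=S
cmd 1: advance +16 → t=24, phase=(10,0,10,0) → FL=S FR=S RL=S RR=S
cmd 2: advance +12 → t=36, phase=(2,12,2,12) → FL=S FR=S RL=S RR=S
cmd 3: advance +19 → t=55, phase=(1,11,1,11) → FL=S FR=S RL=S RR=S
cmd 4: advance +6 → t=61, phase=(7,17,7,17) → FL=S FR=W RL=S RR=W
cmd 5: advance +12 → t=73, phase=(19,9,19,9) → FL=W FR=S RL=W RR=S
cmd 6: advance +4 → t=77, phase=(3,13,3,13) → FL=S FR=W RL=S RR=W
cmd 7: advance +4 → t=81, phase=(7,17,7,17) → FL=S FR=W RL=S RR=W


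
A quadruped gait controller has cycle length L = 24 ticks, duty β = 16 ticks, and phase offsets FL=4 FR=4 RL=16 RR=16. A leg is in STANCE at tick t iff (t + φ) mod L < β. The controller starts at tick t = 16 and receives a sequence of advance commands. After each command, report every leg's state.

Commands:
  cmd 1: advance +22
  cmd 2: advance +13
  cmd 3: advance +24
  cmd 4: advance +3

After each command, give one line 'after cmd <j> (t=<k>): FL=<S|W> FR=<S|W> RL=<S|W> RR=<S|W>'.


after cmd 1 (t=38): FL=W FR=W RL=S RR=S
after cmd 2 (t=51): FL=S FR=S RL=W RR=W
after cmd 3 (t=75): FL=S FR=S RL=W RR=W
after cmd 4 (t=78): FL=S FR=S RL=W RR=W

start t=16: FL=W FR=W RL=S RR=S
cmd 1: advance +22 → t=38, phase=(18,18,6,6) → FL=W FR=W RL=S RR=S
cmd 2: advance +13 → t=51, phase=(7,7,19,19) → FL=S FR=S RL=W RR=W
cmd 3: advance +24 → t=75, phase=(7,7,19,19) → FL=S FR=S RL=W RR=W
cmd 4: advance +3 → t=78, phase=(10,10,22,22) → FL=S FR=S RL=W RR=W


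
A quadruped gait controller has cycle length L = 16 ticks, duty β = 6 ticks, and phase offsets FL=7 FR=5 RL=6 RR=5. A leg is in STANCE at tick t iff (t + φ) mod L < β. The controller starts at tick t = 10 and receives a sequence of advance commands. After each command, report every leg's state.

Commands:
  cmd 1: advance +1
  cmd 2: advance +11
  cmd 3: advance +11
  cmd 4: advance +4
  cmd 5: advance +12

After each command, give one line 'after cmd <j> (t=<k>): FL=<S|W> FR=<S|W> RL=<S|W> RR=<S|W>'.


after cmd 1 (t=11): FL=S FR=S RL=S RR=S
after cmd 2 (t=22): FL=W FR=W RL=W RR=W
after cmd 3 (t=33): FL=W FR=W RL=W RR=W
after cmd 4 (t=37): FL=W FR=W RL=W RR=W
after cmd 5 (t=49): FL=W FR=W RL=W RR=W

start t=10: FL=S FR=W RL=S RR=W
cmd 1: advance +1 → t=11, phase=(2,0,1,0) → FL=S FR=S RL=S RR=S
cmd 2: advance +11 → t=22, phase=(13,11,12,11) → FL=W FR=W RL=W RR=W
cmd 3: advance +11 → t=33, phase=(8,6,7,6) → FL=W FR=W RL=W RR=W
cmd 4: advance +4 → t=37, phase=(12,10,11,10) → FL=W FR=W RL=W RR=W
cmd 5: advance +12 → t=49, phase=(8,6,7,6) → FL=W FR=W RL=W RR=W


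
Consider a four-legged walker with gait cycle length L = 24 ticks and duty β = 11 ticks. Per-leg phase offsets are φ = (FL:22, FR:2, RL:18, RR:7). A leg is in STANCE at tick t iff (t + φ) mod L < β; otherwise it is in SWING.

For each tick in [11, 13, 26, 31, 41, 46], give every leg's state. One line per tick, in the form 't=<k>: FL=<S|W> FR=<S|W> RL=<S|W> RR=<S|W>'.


t=11: phase=(9,13,5,18) vs β=11 → FL=S FR=W RL=S RR=W
t=13: phase=(11,15,7,20) vs β=11 → FL=W FR=W RL=S RR=W
t=26: phase=(0,4,20,9) vs β=11 → FL=S FR=S RL=W RR=S
t=31: phase=(5,9,1,14) vs β=11 → FL=S FR=S RL=S RR=W
t=41: phase=(15,19,11,0) vs β=11 → FL=W FR=W RL=W RR=S
t=46: phase=(20,0,16,5) vs β=11 → FL=W FR=S RL=W RR=S

t=11: FL=S FR=W RL=S RR=W
t=13: FL=W FR=W RL=S RR=W
t=26: FL=S FR=S RL=W RR=S
t=31: FL=S FR=S RL=S RR=W
t=41: FL=W FR=W RL=W RR=S
t=46: FL=W FR=S RL=W RR=S


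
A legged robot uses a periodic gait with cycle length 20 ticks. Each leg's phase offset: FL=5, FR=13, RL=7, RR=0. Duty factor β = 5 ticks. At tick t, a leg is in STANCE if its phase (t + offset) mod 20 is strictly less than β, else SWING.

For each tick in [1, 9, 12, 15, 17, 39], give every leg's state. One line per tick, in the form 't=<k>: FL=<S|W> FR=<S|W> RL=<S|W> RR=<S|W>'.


t=1: FL=W FR=W RL=W RR=S
t=9: FL=W FR=S RL=W RR=W
t=12: FL=W FR=W RL=W RR=W
t=15: FL=S FR=W RL=S RR=W
t=17: FL=S FR=W RL=S RR=W
t=39: FL=S FR=W RL=W RR=W

t=1: phase=(6,14,8,1) vs β=5 → FL=W FR=W RL=W RR=S
t=9: phase=(14,2,16,9) vs β=5 → FL=W FR=S RL=W RR=W
t=12: phase=(17,5,19,12) vs β=5 → FL=W FR=W RL=W RR=W
t=15: phase=(0,8,2,15) vs β=5 → FL=S FR=W RL=S RR=W
t=17: phase=(2,10,4,17) vs β=5 → FL=S FR=W RL=S RR=W
t=39: phase=(4,12,6,19) vs β=5 → FL=S FR=W RL=W RR=W


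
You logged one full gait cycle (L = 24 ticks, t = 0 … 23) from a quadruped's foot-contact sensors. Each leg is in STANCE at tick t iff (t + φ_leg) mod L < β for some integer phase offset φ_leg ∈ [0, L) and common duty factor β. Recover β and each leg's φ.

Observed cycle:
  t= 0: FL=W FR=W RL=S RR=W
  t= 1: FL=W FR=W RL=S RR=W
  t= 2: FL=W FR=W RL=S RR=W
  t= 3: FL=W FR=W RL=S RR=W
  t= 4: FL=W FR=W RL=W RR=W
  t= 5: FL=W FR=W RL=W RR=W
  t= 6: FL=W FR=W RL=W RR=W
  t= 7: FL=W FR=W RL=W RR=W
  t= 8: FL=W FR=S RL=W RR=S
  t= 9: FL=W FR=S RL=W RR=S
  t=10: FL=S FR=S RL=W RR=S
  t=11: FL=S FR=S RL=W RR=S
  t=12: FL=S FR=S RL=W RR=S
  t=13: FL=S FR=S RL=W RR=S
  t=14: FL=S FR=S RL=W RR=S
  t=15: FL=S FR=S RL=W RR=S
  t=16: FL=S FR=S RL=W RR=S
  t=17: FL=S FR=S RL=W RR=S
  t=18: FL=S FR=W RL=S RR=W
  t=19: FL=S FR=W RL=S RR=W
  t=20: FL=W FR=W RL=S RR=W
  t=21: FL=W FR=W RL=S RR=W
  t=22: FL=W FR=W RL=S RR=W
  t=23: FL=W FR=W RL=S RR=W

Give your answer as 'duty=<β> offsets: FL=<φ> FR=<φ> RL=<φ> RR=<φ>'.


duty=10 offsets: FL=14 FR=16 RL=6 RR=16

duty β = stance ticks per leg = 10
FL: stance ticks = 10; W→S at t=10 → φ=14
FR: stance ticks = 10; W→S at t=8 → φ=16
RL: stance ticks = 10; W→S at t=18 → φ=6
RR: stance ticks = 10; W→S at t=8 → φ=16


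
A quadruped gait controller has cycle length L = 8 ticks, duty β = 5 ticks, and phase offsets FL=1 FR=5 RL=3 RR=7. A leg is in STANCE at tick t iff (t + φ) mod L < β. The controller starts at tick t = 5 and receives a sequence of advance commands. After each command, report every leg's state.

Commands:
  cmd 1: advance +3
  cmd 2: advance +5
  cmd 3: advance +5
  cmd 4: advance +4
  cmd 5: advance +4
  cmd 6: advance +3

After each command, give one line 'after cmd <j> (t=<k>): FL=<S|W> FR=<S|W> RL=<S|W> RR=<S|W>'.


after cmd 1 (t=8): FL=S FR=W RL=S RR=W
after cmd 2 (t=13): FL=W FR=S RL=S RR=S
after cmd 3 (t=18): FL=S FR=W RL=W RR=S
after cmd 4 (t=22): FL=W FR=S RL=S RR=W
after cmd 5 (t=26): FL=S FR=W RL=W RR=S
after cmd 6 (t=29): FL=W FR=S RL=S RR=S

start t=5: FL=W FR=S RL=S RR=S
cmd 1: advance +3 → t=8, phase=(1,5,3,7) → FL=S FR=W RL=S RR=W
cmd 2: advance +5 → t=13, phase=(6,2,0,4) → FL=W FR=S RL=S RR=S
cmd 3: advance +5 → t=18, phase=(3,7,5,1) → FL=S FR=W RL=W RR=S
cmd 4: advance +4 → t=22, phase=(7,3,1,5) → FL=W FR=S RL=S RR=W
cmd 5: advance +4 → t=26, phase=(3,7,5,1) → FL=S FR=W RL=W RR=S
cmd 6: advance +3 → t=29, phase=(6,2,0,4) → FL=W FR=S RL=S RR=S


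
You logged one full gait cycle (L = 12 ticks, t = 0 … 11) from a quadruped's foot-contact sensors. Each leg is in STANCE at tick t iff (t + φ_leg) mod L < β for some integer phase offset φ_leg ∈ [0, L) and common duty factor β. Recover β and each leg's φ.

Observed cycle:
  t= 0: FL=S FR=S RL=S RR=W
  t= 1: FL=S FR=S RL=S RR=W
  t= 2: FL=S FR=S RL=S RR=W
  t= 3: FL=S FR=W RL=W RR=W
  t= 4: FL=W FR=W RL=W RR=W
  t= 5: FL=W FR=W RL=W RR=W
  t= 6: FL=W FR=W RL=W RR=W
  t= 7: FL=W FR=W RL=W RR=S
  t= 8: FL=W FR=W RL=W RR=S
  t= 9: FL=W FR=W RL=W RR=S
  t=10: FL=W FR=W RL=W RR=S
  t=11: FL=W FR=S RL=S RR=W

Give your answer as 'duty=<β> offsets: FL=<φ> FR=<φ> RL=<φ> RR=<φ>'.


duty=4 offsets: FL=0 FR=1 RL=1 RR=5

duty β = stance ticks per leg = 4
FL: stance ticks = 4; W→S at t=0 → φ=0
FR: stance ticks = 4; W→S at t=11 → φ=1
RL: stance ticks = 4; W→S at t=11 → φ=1
RR: stance ticks = 4; W→S at t=7 → φ=5


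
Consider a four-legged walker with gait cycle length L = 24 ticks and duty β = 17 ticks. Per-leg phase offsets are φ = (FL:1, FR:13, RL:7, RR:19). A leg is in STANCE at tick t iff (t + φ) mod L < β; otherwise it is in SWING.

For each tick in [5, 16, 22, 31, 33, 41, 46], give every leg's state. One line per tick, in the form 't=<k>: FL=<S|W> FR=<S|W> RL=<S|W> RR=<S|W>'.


t=5: phase=(6,18,12,0) vs β=17 → FL=S FR=W RL=S RR=S
t=16: phase=(17,5,23,11) vs β=17 → FL=W FR=S RL=W RR=S
t=22: phase=(23,11,5,17) vs β=17 → FL=W FR=S RL=S RR=W
t=31: phase=(8,20,14,2) vs β=17 → FL=S FR=W RL=S RR=S
t=33: phase=(10,22,16,4) vs β=17 → FL=S FR=W RL=S RR=S
t=41: phase=(18,6,0,12) vs β=17 → FL=W FR=S RL=S RR=S
t=46: phase=(23,11,5,17) vs β=17 → FL=W FR=S RL=S RR=W

t=5: FL=S FR=W RL=S RR=S
t=16: FL=W FR=S RL=W RR=S
t=22: FL=W FR=S RL=S RR=W
t=31: FL=S FR=W RL=S RR=S
t=33: FL=S FR=W RL=S RR=S
t=41: FL=W FR=S RL=S RR=S
t=46: FL=W FR=S RL=S RR=W


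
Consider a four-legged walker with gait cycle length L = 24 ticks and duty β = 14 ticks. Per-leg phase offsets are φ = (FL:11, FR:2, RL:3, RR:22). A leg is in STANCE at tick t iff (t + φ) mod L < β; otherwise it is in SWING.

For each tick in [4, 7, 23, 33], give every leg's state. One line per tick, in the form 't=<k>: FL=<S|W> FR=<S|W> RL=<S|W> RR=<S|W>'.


t=4: FL=W FR=S RL=S RR=S
t=7: FL=W FR=S RL=S RR=S
t=23: FL=S FR=S RL=S RR=W
t=33: FL=W FR=S RL=S RR=S

t=4: phase=(15,6,7,2) vs β=14 → FL=W FR=S RL=S RR=S
t=7: phase=(18,9,10,5) vs β=14 → FL=W FR=S RL=S RR=S
t=23: phase=(10,1,2,21) vs β=14 → FL=S FR=S RL=S RR=W
t=33: phase=(20,11,12,7) vs β=14 → FL=W FR=S RL=S RR=S


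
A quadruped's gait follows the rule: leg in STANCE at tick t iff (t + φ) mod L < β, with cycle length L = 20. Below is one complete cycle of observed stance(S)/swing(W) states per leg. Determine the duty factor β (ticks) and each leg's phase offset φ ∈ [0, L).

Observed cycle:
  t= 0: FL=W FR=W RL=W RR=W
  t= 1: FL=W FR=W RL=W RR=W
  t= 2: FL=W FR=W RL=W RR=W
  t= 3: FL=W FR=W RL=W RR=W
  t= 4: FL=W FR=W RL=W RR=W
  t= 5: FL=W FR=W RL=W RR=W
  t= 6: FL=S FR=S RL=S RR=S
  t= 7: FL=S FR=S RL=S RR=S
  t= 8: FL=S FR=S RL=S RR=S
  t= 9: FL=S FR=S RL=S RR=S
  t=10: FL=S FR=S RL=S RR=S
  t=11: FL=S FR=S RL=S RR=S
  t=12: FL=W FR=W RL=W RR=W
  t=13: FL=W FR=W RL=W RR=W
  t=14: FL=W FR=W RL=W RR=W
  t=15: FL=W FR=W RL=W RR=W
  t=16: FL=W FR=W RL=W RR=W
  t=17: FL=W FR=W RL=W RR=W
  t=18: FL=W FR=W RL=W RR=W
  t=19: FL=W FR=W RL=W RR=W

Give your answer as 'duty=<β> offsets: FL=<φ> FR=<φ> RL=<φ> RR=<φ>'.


duty β = stance ticks per leg = 6
FL: stance ticks = 6; W→S at t=6 → φ=14
FR: stance ticks = 6; W→S at t=6 → φ=14
RL: stance ticks = 6; W→S at t=6 → φ=14
RR: stance ticks = 6; W→S at t=6 → φ=14

duty=6 offsets: FL=14 FR=14 RL=14 RR=14


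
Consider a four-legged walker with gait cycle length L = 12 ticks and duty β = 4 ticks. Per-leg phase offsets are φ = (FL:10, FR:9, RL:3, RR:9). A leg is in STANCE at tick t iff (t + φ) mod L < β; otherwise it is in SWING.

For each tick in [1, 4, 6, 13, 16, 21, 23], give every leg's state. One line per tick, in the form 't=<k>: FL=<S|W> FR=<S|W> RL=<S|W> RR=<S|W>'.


t=1: phase=(11,10,4,10) vs β=4 → FL=W FR=W RL=W RR=W
t=4: phase=(2,1,7,1) vs β=4 → FL=S FR=S RL=W RR=S
t=6: phase=(4,3,9,3) vs β=4 → FL=W FR=S RL=W RR=S
t=13: phase=(11,10,4,10) vs β=4 → FL=W FR=W RL=W RR=W
t=16: phase=(2,1,7,1) vs β=4 → FL=S FR=S RL=W RR=S
t=21: phase=(7,6,0,6) vs β=4 → FL=W FR=W RL=S RR=W
t=23: phase=(9,8,2,8) vs β=4 → FL=W FR=W RL=S RR=W

t=1: FL=W FR=W RL=W RR=W
t=4: FL=S FR=S RL=W RR=S
t=6: FL=W FR=S RL=W RR=S
t=13: FL=W FR=W RL=W RR=W
t=16: FL=S FR=S RL=W RR=S
t=21: FL=W FR=W RL=S RR=W
t=23: FL=W FR=W RL=S RR=W


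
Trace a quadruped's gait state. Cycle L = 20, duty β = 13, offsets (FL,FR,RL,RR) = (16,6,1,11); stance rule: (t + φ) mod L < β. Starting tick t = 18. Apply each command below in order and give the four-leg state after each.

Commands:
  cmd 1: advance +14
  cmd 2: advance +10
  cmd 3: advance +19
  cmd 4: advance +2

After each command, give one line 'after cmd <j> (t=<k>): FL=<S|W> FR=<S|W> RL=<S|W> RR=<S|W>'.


start t=18: FL=W FR=S RL=W RR=S
cmd 1: advance +14 → t=32, phase=(8,18,13,3) → FL=S FR=W RL=W RR=S
cmd 2: advance +10 → t=42, phase=(18,8,3,13) → FL=W FR=S RL=S RR=W
cmd 3: advance +19 → t=61, phase=(17,7,2,12) → FL=W FR=S RL=S RR=S
cmd 4: advance +2 → t=63, phase=(19,9,4,14) → FL=W FR=S RL=S RR=W

after cmd 1 (t=32): FL=S FR=W RL=W RR=S
after cmd 2 (t=42): FL=W FR=S RL=S RR=W
after cmd 3 (t=61): FL=W FR=S RL=S RR=S
after cmd 4 (t=63): FL=W FR=S RL=S RR=W


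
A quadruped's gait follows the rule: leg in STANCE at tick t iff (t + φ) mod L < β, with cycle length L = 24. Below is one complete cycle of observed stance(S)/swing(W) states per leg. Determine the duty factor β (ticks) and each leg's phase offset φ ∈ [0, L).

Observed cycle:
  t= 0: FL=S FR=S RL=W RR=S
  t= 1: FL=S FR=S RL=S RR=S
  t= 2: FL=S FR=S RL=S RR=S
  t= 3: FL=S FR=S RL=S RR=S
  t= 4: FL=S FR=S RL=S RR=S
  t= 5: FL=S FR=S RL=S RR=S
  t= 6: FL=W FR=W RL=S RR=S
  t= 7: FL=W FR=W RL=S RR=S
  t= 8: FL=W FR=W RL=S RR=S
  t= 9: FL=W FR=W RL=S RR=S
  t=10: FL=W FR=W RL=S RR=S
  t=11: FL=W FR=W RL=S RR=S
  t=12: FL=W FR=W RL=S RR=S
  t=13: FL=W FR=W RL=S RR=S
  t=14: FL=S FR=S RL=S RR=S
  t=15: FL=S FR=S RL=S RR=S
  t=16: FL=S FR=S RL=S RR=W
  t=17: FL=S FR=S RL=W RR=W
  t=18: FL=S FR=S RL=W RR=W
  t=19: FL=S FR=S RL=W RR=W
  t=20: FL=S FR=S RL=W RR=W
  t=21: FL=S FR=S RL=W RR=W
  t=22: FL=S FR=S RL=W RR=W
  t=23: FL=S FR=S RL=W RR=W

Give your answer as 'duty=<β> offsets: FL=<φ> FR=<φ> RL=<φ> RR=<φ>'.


duty β = stance ticks per leg = 16
FL: stance ticks = 16; W→S at t=14 → φ=10
FR: stance ticks = 16; W→S at t=14 → φ=10
RL: stance ticks = 16; W→S at t=1 → φ=23
RR: stance ticks = 16; W→S at t=0 → φ=0

duty=16 offsets: FL=10 FR=10 RL=23 RR=0


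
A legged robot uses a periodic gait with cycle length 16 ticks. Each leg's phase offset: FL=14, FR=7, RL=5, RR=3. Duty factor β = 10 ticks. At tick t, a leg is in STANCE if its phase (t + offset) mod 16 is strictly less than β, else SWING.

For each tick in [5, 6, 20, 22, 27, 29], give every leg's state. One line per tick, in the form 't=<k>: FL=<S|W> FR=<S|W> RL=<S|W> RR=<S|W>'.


t=5: FL=S FR=W RL=W RR=S
t=6: FL=S FR=W RL=W RR=S
t=20: FL=S FR=W RL=S RR=S
t=22: FL=S FR=W RL=W RR=S
t=27: FL=S FR=S RL=S RR=W
t=29: FL=W FR=S RL=S RR=S

t=5: phase=(3,12,10,8) vs β=10 → FL=S FR=W RL=W RR=S
t=6: phase=(4,13,11,9) vs β=10 → FL=S FR=W RL=W RR=S
t=20: phase=(2,11,9,7) vs β=10 → FL=S FR=W RL=S RR=S
t=22: phase=(4,13,11,9) vs β=10 → FL=S FR=W RL=W RR=S
t=27: phase=(9,2,0,14) vs β=10 → FL=S FR=S RL=S RR=W
t=29: phase=(11,4,2,0) vs β=10 → FL=W FR=S RL=S RR=S


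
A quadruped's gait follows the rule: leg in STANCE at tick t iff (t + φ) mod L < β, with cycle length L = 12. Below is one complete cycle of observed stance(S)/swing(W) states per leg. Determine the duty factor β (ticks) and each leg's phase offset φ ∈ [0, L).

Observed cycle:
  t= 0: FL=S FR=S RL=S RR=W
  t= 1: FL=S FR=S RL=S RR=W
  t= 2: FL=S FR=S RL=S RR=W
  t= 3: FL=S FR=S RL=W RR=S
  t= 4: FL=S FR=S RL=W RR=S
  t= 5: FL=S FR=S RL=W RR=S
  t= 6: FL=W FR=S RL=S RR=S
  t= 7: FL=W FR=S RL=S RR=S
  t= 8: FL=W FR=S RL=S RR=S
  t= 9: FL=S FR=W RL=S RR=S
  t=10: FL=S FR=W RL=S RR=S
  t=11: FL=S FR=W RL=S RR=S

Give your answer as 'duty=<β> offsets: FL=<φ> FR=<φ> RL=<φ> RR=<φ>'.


duty β = stance ticks per leg = 9
FL: stance ticks = 9; W→S at t=9 → φ=3
FR: stance ticks = 9; W→S at t=0 → φ=0
RL: stance ticks = 9; W→S at t=6 → φ=6
RR: stance ticks = 9; W→S at t=3 → φ=9

duty=9 offsets: FL=3 FR=0 RL=6 RR=9


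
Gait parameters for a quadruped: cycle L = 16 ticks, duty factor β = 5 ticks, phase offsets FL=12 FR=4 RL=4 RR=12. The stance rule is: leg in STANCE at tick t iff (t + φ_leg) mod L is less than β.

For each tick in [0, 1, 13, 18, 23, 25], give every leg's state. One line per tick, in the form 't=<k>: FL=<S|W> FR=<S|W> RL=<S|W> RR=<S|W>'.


t=0: FL=W FR=S RL=S RR=W
t=1: FL=W FR=W RL=W RR=W
t=13: FL=W FR=S RL=S RR=W
t=18: FL=W FR=W RL=W RR=W
t=23: FL=S FR=W RL=W RR=S
t=25: FL=W FR=W RL=W RR=W

t=0: phase=(12,4,4,12) vs β=5 → FL=W FR=S RL=S RR=W
t=1: phase=(13,5,5,13) vs β=5 → FL=W FR=W RL=W RR=W
t=13: phase=(9,1,1,9) vs β=5 → FL=W FR=S RL=S RR=W
t=18: phase=(14,6,6,14) vs β=5 → FL=W FR=W RL=W RR=W
t=23: phase=(3,11,11,3) vs β=5 → FL=S FR=W RL=W RR=S
t=25: phase=(5,13,13,5) vs β=5 → FL=W FR=W RL=W RR=W


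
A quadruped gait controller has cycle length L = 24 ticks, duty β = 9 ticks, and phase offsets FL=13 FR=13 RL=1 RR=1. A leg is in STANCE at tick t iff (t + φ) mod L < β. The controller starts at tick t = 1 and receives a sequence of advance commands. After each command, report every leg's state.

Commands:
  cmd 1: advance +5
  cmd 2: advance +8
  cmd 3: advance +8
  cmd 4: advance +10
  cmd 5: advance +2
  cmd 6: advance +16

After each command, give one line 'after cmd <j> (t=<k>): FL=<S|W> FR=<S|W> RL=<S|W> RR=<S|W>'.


after cmd 1 (t=6): FL=W FR=W RL=S RR=S
after cmd 2 (t=14): FL=S FR=S RL=W RR=W
after cmd 3 (t=22): FL=W FR=W RL=W RR=W
after cmd 4 (t=32): FL=W FR=W RL=W RR=W
after cmd 5 (t=34): FL=W FR=W RL=W RR=W
after cmd 6 (t=50): FL=W FR=W RL=S RR=S

start t=1: FL=W FR=W RL=S RR=S
cmd 1: advance +5 → t=6, phase=(19,19,7,7) → FL=W FR=W RL=S RR=S
cmd 2: advance +8 → t=14, phase=(3,3,15,15) → FL=S FR=S RL=W RR=W
cmd 3: advance +8 → t=22, phase=(11,11,23,23) → FL=W FR=W RL=W RR=W
cmd 4: advance +10 → t=32, phase=(21,21,9,9) → FL=W FR=W RL=W RR=W
cmd 5: advance +2 → t=34, phase=(23,23,11,11) → FL=W FR=W RL=W RR=W
cmd 6: advance +16 → t=50, phase=(15,15,3,3) → FL=W FR=W RL=S RR=S


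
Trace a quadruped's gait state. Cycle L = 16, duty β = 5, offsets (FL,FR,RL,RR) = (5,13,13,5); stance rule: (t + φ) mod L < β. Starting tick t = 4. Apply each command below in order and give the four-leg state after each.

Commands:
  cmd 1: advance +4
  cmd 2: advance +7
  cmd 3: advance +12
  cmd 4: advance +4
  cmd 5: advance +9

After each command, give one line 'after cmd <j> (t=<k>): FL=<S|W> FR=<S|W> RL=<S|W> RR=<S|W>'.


start t=4: FL=W FR=S RL=S RR=W
cmd 1: advance +4 → t=8, phase=(13,5,5,13) → FL=W FR=W RL=W RR=W
cmd 2: advance +7 → t=15, phase=(4,12,12,4) → FL=S FR=W RL=W RR=S
cmd 3: advance +12 → t=27, phase=(0,8,8,0) → FL=S FR=W RL=W RR=S
cmd 4: advance +4 → t=31, phase=(4,12,12,4) → FL=S FR=W RL=W RR=S
cmd 5: advance +9 → t=40, phase=(13,5,5,13) → FL=W FR=W RL=W RR=W

after cmd 1 (t=8): FL=W FR=W RL=W RR=W
after cmd 2 (t=15): FL=S FR=W RL=W RR=S
after cmd 3 (t=27): FL=S FR=W RL=W RR=S
after cmd 4 (t=31): FL=S FR=W RL=W RR=S
after cmd 5 (t=40): FL=W FR=W RL=W RR=W


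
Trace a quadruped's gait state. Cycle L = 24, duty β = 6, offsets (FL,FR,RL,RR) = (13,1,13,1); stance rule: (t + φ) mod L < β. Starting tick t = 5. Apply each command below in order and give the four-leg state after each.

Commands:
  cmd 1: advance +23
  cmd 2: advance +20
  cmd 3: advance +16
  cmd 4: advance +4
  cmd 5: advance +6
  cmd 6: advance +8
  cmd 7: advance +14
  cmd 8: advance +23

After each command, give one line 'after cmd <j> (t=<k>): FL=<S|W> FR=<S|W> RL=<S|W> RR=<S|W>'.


after cmd 1 (t=28): FL=W FR=S RL=W RR=S
after cmd 2 (t=48): FL=W FR=S RL=W RR=S
after cmd 3 (t=64): FL=S FR=W RL=S RR=W
after cmd 4 (t=68): FL=W FR=W RL=W RR=W
after cmd 5 (t=74): FL=W FR=S RL=W RR=S
after cmd 6 (t=82): FL=W FR=W RL=W RR=W
after cmd 7 (t=96): FL=W FR=S RL=W RR=S
after cmd 8 (t=119): FL=W FR=S RL=W RR=S

start t=5: FL=W FR=W RL=W RR=W
cmd 1: advance +23 → t=28, phase=(17,5,17,5) → FL=W FR=S RL=W RR=S
cmd 2: advance +20 → t=48, phase=(13,1,13,1) → FL=W FR=S RL=W RR=S
cmd 3: advance +16 → t=64, phase=(5,17,5,17) → FL=S FR=W RL=S RR=W
cmd 4: advance +4 → t=68, phase=(9,21,9,21) → FL=W FR=W RL=W RR=W
cmd 5: advance +6 → t=74, phase=(15,3,15,3) → FL=W FR=S RL=W RR=S
cmd 6: advance +8 → t=82, phase=(23,11,23,11) → FL=W FR=W RL=W RR=W
cmd 7: advance +14 → t=96, phase=(13,1,13,1) → FL=W FR=S RL=W RR=S
cmd 8: advance +23 → t=119, phase=(12,0,12,0) → FL=W FR=S RL=W RR=S


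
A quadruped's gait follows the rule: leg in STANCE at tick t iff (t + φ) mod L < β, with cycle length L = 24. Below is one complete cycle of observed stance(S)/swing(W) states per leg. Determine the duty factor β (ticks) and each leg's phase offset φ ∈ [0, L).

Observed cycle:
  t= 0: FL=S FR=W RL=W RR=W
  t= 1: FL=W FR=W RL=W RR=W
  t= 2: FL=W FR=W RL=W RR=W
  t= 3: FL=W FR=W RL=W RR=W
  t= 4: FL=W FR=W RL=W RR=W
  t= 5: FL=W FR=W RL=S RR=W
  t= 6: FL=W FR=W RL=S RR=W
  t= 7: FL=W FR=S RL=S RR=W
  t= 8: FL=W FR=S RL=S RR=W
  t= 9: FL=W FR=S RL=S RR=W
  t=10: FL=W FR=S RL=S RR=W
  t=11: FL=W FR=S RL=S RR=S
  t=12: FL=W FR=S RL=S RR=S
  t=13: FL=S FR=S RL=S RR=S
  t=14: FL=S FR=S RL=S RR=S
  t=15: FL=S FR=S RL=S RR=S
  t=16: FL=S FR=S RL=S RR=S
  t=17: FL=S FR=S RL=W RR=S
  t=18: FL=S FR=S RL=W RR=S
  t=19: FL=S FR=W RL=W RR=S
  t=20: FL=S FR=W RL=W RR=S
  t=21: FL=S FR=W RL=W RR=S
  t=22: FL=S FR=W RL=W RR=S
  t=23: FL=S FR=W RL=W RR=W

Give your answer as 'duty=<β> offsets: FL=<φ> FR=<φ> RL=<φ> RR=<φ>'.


duty=12 offsets: FL=11 FR=17 RL=19 RR=13

duty β = stance ticks per leg = 12
FL: stance ticks = 12; W→S at t=13 → φ=11
FR: stance ticks = 12; W→S at t=7 → φ=17
RL: stance ticks = 12; W→S at t=5 → φ=19
RR: stance ticks = 12; W→S at t=11 → φ=13


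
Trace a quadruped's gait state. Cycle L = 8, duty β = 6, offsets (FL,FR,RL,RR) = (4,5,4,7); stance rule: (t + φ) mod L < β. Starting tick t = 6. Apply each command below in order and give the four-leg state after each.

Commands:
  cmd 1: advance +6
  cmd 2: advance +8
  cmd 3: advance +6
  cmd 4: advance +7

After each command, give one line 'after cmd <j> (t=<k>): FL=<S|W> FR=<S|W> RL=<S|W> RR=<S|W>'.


after cmd 1 (t=12): FL=S FR=S RL=S RR=S
after cmd 2 (t=20): FL=S FR=S RL=S RR=S
after cmd 3 (t=26): FL=W FR=W RL=W RR=S
after cmd 4 (t=33): FL=S FR=W RL=S RR=S

start t=6: FL=S FR=S RL=S RR=S
cmd 1: advance +6 → t=12, phase=(0,1,0,3) → FL=S FR=S RL=S RR=S
cmd 2: advance +8 → t=20, phase=(0,1,0,3) → FL=S FR=S RL=S RR=S
cmd 3: advance +6 → t=26, phase=(6,7,6,1) → FL=W FR=W RL=W RR=S
cmd 4: advance +7 → t=33, phase=(5,6,5,0) → FL=S FR=W RL=S RR=S


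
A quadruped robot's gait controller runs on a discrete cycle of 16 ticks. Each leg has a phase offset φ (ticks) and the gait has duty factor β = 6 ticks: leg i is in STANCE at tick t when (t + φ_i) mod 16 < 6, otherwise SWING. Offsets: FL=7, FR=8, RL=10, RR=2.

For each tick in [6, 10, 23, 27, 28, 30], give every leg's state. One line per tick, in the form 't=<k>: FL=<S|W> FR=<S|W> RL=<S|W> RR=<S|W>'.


t=6: phase=(13,14,0,8) vs β=6 → FL=W FR=W RL=S RR=W
t=10: phase=(1,2,4,12) vs β=6 → FL=S FR=S RL=S RR=W
t=23: phase=(14,15,1,9) vs β=6 → FL=W FR=W RL=S RR=W
t=27: phase=(2,3,5,13) vs β=6 → FL=S FR=S RL=S RR=W
t=28: phase=(3,4,6,14) vs β=6 → FL=S FR=S RL=W RR=W
t=30: phase=(5,6,8,0) vs β=6 → FL=S FR=W RL=W RR=S

t=6: FL=W FR=W RL=S RR=W
t=10: FL=S FR=S RL=S RR=W
t=23: FL=W FR=W RL=S RR=W
t=27: FL=S FR=S RL=S RR=W
t=28: FL=S FR=S RL=W RR=W
t=30: FL=S FR=W RL=W RR=S


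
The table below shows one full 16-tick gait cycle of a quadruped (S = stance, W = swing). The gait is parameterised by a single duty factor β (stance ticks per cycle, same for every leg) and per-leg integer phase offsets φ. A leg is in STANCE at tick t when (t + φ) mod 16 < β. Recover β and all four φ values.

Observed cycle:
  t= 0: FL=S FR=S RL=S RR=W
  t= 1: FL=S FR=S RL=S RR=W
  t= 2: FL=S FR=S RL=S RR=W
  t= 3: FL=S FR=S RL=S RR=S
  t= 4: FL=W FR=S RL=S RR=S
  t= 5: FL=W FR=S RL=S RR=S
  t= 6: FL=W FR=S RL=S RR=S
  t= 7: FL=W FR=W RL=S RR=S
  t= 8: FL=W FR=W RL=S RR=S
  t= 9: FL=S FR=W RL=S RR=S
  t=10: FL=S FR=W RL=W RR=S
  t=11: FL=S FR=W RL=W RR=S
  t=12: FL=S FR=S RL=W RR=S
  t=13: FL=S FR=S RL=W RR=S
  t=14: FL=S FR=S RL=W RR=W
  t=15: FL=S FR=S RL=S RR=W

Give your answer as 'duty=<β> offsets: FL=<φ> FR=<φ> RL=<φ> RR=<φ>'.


duty β = stance ticks per leg = 11
FL: stance ticks = 11; W→S at t=9 → φ=7
FR: stance ticks = 11; W→S at t=12 → φ=4
RL: stance ticks = 11; W→S at t=15 → φ=1
RR: stance ticks = 11; W→S at t=3 → φ=13

duty=11 offsets: FL=7 FR=4 RL=1 RR=13


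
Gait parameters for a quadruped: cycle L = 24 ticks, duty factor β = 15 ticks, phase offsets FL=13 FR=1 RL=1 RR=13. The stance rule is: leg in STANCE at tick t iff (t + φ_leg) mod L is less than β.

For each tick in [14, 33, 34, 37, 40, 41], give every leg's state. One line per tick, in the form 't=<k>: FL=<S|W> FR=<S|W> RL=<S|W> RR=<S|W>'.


t=14: FL=S FR=W RL=W RR=S
t=33: FL=W FR=S RL=S RR=W
t=34: FL=W FR=S RL=S RR=W
t=37: FL=S FR=S RL=S RR=S
t=40: FL=S FR=W RL=W RR=S
t=41: FL=S FR=W RL=W RR=S

t=14: phase=(3,15,15,3) vs β=15 → FL=S FR=W RL=W RR=S
t=33: phase=(22,10,10,22) vs β=15 → FL=W FR=S RL=S RR=W
t=34: phase=(23,11,11,23) vs β=15 → FL=W FR=S RL=S RR=W
t=37: phase=(2,14,14,2) vs β=15 → FL=S FR=S RL=S RR=S
t=40: phase=(5,17,17,5) vs β=15 → FL=S FR=W RL=W RR=S
t=41: phase=(6,18,18,6) vs β=15 → FL=S FR=W RL=W RR=S


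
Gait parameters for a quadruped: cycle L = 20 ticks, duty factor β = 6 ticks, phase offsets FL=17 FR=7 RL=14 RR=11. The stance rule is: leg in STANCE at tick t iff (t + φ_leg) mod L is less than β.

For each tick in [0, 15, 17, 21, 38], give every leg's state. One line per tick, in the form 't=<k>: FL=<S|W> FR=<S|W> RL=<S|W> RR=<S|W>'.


t=0: phase=(17,7,14,11) vs β=6 → FL=W FR=W RL=W RR=W
t=15: phase=(12,2,9,6) vs β=6 → FL=W FR=S RL=W RR=W
t=17: phase=(14,4,11,8) vs β=6 → FL=W FR=S RL=W RR=W
t=21: phase=(18,8,15,12) vs β=6 → FL=W FR=W RL=W RR=W
t=38: phase=(15,5,12,9) vs β=6 → FL=W FR=S RL=W RR=W

t=0: FL=W FR=W RL=W RR=W
t=15: FL=W FR=S RL=W RR=W
t=17: FL=W FR=S RL=W RR=W
t=21: FL=W FR=W RL=W RR=W
t=38: FL=W FR=S RL=W RR=W


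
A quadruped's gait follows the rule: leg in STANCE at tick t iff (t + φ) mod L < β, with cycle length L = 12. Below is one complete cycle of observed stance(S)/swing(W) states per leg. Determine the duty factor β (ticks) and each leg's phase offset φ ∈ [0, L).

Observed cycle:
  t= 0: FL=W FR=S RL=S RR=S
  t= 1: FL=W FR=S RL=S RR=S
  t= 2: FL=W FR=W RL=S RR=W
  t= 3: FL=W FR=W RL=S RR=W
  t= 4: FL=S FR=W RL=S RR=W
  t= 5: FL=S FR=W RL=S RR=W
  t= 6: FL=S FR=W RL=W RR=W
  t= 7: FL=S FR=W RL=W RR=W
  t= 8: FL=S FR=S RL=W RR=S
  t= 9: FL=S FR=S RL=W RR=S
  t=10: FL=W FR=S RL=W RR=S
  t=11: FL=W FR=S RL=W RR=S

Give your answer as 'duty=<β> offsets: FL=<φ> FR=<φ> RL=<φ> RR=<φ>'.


duty β = stance ticks per leg = 6
FL: stance ticks = 6; W→S at t=4 → φ=8
FR: stance ticks = 6; W→S at t=8 → φ=4
RL: stance ticks = 6; W→S at t=0 → φ=0
RR: stance ticks = 6; W→S at t=8 → φ=4

duty=6 offsets: FL=8 FR=4 RL=0 RR=4


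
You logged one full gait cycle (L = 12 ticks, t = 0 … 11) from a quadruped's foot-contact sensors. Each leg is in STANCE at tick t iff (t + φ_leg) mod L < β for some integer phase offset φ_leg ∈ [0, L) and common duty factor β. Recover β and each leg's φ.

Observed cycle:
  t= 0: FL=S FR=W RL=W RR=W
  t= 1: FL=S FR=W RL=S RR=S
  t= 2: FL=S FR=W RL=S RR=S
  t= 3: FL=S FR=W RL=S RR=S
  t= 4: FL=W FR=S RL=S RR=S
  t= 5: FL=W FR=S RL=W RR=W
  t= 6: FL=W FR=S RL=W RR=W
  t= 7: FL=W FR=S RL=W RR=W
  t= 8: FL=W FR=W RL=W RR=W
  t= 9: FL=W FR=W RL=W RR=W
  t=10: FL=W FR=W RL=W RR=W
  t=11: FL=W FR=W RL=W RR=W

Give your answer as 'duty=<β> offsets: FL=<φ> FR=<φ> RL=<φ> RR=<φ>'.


duty β = stance ticks per leg = 4
FL: stance ticks = 4; W→S at t=0 → φ=0
FR: stance ticks = 4; W→S at t=4 → φ=8
RL: stance ticks = 4; W→S at t=1 → φ=11
RR: stance ticks = 4; W→S at t=1 → φ=11

duty=4 offsets: FL=0 FR=8 RL=11 RR=11


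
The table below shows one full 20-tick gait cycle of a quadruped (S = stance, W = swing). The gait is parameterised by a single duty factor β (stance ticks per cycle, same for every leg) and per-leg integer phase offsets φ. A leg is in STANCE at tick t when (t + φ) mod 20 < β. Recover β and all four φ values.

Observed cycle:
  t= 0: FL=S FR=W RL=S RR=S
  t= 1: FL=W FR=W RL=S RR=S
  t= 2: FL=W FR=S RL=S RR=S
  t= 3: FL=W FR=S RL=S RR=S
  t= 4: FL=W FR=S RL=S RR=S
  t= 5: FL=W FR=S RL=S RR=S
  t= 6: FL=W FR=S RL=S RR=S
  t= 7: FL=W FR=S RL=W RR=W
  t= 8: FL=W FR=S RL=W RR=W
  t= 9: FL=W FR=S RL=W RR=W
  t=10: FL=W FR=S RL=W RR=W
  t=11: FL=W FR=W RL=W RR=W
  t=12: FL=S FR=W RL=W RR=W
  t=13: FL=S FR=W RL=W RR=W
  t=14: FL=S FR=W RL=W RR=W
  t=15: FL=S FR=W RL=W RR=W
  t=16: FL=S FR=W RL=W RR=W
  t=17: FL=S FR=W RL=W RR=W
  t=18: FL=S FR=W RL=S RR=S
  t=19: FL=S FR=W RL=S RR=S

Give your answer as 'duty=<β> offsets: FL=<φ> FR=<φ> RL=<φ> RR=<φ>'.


duty β = stance ticks per leg = 9
FL: stance ticks = 9; W→S at t=12 → φ=8
FR: stance ticks = 9; W→S at t=2 → φ=18
RL: stance ticks = 9; W→S at t=18 → φ=2
RR: stance ticks = 9; W→S at t=18 → φ=2

duty=9 offsets: FL=8 FR=18 RL=2 RR=2


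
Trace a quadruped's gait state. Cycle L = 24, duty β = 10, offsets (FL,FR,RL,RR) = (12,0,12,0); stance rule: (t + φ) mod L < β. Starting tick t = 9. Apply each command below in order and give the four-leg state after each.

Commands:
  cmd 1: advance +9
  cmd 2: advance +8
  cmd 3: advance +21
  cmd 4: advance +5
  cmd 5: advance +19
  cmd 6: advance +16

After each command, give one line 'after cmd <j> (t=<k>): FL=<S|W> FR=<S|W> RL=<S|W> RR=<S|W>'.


after cmd 1 (t=18): FL=S FR=W RL=S RR=W
after cmd 2 (t=26): FL=W FR=S RL=W RR=S
after cmd 3 (t=47): FL=W FR=W RL=W RR=W
after cmd 4 (t=52): FL=W FR=S RL=W RR=S
after cmd 5 (t=71): FL=W FR=W RL=W RR=W
after cmd 6 (t=87): FL=S FR=W RL=S RR=W

start t=9: FL=W FR=S RL=W RR=S
cmd 1: advance +9 → t=18, phase=(6,18,6,18) → FL=S FR=W RL=S RR=W
cmd 2: advance +8 → t=26, phase=(14,2,14,2) → FL=W FR=S RL=W RR=S
cmd 3: advance +21 → t=47, phase=(11,23,11,23) → FL=W FR=W RL=W RR=W
cmd 4: advance +5 → t=52, phase=(16,4,16,4) → FL=W FR=S RL=W RR=S
cmd 5: advance +19 → t=71, phase=(11,23,11,23) → FL=W FR=W RL=W RR=W
cmd 6: advance +16 → t=87, phase=(3,15,3,15) → FL=S FR=W RL=S RR=W
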